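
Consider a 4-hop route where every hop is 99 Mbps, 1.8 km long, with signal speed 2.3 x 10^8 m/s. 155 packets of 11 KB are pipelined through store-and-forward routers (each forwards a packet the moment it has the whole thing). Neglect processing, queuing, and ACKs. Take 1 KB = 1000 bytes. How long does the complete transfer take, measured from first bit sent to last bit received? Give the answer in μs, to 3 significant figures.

Per-hop transmission t_tx = L/R = 88000/99000000 = 888.889 μs.
Per-hop propagation t_prop = 1800/2.3e+08 = 7.82609 μs.
Pipeline fill: first packet needs 4·t_tx to clear all hops; remaining 154 packets each add one t_tx.
Total = (4+155-1)·t_tx + 4·t_prop = 158·888.889 + 4·7.82609 = 140000 μs.

140000 μs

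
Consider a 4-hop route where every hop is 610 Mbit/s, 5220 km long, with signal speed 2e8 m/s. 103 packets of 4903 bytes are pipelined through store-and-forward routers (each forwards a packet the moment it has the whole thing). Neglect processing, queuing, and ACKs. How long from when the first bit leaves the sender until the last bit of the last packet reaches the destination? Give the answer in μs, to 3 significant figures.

Per-hop transmission t_tx = L/R = 39224/610000000 = 64.3016 μs.
Per-hop propagation t_prop = 5220000/200000000 = 26100 μs.
Pipeline fill: first packet needs 4·t_tx to clear all hops; remaining 102 packets each add one t_tx.
Total = (4+103-1)·t_tx + 4·t_prop = 106·64.3016 + 4·26100 = 111000 μs.

111000 μs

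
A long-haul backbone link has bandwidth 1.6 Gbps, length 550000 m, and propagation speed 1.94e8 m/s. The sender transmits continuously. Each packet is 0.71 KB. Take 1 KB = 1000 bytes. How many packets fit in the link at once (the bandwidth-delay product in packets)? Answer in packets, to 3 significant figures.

799 packets

Propagation delay = 550000 / 194000000 = 0.00283505 s.
BDP = R × t_prop = 1600000000 × 0.00283505 = 4536080 bits.
In packets of 5680 bits: 799 packets.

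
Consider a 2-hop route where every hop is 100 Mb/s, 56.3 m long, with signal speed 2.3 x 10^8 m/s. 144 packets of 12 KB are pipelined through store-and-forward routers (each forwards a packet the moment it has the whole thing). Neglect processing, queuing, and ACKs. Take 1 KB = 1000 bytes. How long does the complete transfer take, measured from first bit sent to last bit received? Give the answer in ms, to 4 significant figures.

Per-hop transmission t_tx = L/R = 96000/100000000 = 0.96 ms.
Per-hop propagation t_prop = 56.3/2.3e+08 = 0.000244783 ms.
Pipeline fill: first packet needs 2·t_tx to clear all hops; remaining 143 packets each add one t_tx.
Total = (2+144-1)·t_tx + 2·t_prop = 145·0.96 + 2·0.000244783 = 139.2 ms.

139.2 ms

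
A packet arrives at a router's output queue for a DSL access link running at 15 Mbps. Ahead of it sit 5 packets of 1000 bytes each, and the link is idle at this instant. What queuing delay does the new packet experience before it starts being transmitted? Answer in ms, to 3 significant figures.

Each queued packet: L/R = 8000/15000000 = 0.533333 ms.
5 queued → 2.66667 ms.
Queuing delay = 2.67 ms.

2.67 ms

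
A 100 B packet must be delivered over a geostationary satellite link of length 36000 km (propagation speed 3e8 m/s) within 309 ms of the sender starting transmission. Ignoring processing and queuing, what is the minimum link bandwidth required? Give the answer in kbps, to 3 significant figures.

L = 800 bits.
Propagation delay = 36000000 / 300000000 = 120 ms.
Transmission budget = 309 − 120 = 189 ms.
R ≥ L / t_tx = 800 bits / 0.189 s = 4.23 kbps.

4.23 kbps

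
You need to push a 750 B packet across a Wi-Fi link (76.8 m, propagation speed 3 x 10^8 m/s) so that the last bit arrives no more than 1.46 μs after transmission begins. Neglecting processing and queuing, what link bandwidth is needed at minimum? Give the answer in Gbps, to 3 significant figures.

4.98 Gbps

L = 6000 bits.
Propagation delay = 76.8 / 300000000 = 0.256 μs.
Transmission budget = 1.46 − 0.256 = 1.204 μs.
R ≥ L / t_tx = 6000 bits / 1.204e-06 s = 4.98 Gbps.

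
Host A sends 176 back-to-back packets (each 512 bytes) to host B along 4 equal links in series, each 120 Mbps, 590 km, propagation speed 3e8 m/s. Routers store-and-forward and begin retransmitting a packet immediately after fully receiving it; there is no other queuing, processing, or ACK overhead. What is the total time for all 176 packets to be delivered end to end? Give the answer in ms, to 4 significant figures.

13.98 ms

Per-hop transmission t_tx = L/R = 4096/120000000 = 0.0341333 ms.
Per-hop propagation t_prop = 590000/300000000 = 1.96667 ms.
Pipeline fill: first packet needs 4·t_tx to clear all hops; remaining 175 packets each add one t_tx.
Total = (4+176-1)·t_tx + 4·t_prop = 179·0.0341333 + 4·1.96667 = 13.98 ms.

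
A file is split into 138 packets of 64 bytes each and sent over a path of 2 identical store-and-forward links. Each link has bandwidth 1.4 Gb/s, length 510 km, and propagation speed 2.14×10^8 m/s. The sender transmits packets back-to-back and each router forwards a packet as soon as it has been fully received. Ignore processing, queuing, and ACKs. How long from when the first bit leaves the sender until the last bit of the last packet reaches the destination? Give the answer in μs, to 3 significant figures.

4820 μs

Per-hop transmission t_tx = L/R = 512/1400000000 = 0.365714 μs.
Per-hop propagation t_prop = 510000/214000000 = 2383.18 μs.
Pipeline fill: first packet needs 2·t_tx to clear all hops; remaining 137 packets each add one t_tx.
Total = (2+138-1)·t_tx + 2·t_prop = 139·0.365714 + 2·2383.18 = 4820 μs.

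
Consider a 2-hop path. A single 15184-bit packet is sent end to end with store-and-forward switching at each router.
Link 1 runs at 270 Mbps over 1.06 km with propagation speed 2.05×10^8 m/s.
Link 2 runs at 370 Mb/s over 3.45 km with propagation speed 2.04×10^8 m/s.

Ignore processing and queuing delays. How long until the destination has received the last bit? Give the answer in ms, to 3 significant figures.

Transmission delays (L/R per hop): 0.056237, 0.0410378 ms; sum = 0.0972749 ms.
Propagation delays (d/s per hop): 0.00517073, 0.0169118 ms; sum = 0.0220825 ms.
End-to-end = 0.119 ms.

0.119 ms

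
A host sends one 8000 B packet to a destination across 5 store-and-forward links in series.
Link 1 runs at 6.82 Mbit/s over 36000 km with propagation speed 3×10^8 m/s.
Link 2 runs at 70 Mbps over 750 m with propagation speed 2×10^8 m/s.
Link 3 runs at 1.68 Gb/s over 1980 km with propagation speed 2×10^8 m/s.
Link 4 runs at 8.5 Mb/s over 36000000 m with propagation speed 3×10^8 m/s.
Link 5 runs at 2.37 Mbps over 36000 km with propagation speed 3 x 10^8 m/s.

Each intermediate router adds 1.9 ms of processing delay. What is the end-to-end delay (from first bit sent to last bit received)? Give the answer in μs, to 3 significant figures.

422000 μs

L = 8000 × 8 = 64000 bits.
Transmission delays (L/R per hop): 9384.16, 914.286, 38.0952, 7529.41, 27004.2 μs; sum = 44870.2 μs.
Propagation delays (d/s per hop): 120000, 3.75, 9900, 120000, 120000 μs; sum = 369904 μs.
Processing at 4 router(s): 4 × 1.9 ms = 7600 μs.
End-to-end = 422000 μs.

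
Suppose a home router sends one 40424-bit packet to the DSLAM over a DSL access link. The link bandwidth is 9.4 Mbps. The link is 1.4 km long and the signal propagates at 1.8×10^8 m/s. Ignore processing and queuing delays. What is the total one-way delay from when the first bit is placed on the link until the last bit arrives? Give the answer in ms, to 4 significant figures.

4.308 ms

Transmission delay = L/R = 40424 / 9400000 = 4.30043 ms.
Propagation delay = d/s = 1400 m / 180000000 m/s = 0.00777778 ms.
Total = 4.308 ms.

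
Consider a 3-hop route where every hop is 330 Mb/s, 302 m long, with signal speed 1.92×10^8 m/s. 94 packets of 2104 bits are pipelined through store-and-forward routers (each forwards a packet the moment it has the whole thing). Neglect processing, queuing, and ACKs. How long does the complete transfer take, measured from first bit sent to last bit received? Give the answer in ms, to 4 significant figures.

Per-hop transmission t_tx = L/R = 2104/330000000 = 0.00637576 ms.
Per-hop propagation t_prop = 302/192000000 = 0.00157292 ms.
Pipeline fill: first packet needs 3·t_tx to clear all hops; remaining 93 packets each add one t_tx.
Total = (3+94-1)·t_tx + 3·t_prop = 96·0.00637576 + 3·0.00157292 = 0.6168 ms.

0.6168 ms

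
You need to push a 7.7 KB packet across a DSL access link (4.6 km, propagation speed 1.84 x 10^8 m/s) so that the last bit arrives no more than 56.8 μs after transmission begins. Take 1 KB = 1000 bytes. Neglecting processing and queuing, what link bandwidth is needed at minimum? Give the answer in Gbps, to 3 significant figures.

L = 61600 bits.
Propagation delay = 4600 / 184000000 = 25 μs.
Transmission budget = 56.8 − 25 = 31.8 μs.
R ≥ L / t_tx = 61600 bits / 3.18e-05 s = 1.94 Gbps.

1.94 Gbps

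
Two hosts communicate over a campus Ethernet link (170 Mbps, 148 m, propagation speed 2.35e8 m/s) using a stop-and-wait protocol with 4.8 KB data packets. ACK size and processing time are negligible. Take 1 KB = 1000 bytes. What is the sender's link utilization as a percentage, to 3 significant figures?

t_tx = L/R = 38400/170000000 = 0.000225882 s.
t_prop = 148/235000000 = 6.29787e-07 s; RTT = 1.25957e-06 s.
Cycle = t_tx + RTT = 0.000227142 s.
Utilization = t_tx / cycle = 0.000225882/0.000227142 = 99.4 %.

99.4 %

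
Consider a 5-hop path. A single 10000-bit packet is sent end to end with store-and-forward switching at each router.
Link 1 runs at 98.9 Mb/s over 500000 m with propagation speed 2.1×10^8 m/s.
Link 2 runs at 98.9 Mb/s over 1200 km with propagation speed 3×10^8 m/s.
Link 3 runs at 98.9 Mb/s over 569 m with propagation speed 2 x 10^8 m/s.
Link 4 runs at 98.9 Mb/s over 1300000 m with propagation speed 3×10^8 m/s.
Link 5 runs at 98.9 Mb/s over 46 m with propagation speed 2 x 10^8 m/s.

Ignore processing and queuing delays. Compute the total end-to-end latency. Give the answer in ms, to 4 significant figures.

Transmission delay per hop = L/R = 10000/98900000 = 0.101112 ms; 5 hops → 0.505561 ms.
Propagation delays (d/s per hop): 2.38095, 4, 0.002845, 4.33333, 0.00023 ms; sum = 10.7174 ms.
End-to-end = 11.22 ms.

11.22 ms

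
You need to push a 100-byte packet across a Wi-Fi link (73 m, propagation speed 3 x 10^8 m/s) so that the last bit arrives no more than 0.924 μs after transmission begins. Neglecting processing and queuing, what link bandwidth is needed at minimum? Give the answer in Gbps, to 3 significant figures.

1.18 Gbps

L = 800 bits.
Propagation delay = 73 / 300000000 = 0.243333 μs.
Transmission budget = 0.924 − 0.243333 = 0.680667 μs.
R ≥ L / t_tx = 800 bits / 6.80667e-07 s = 1.18 Gbps.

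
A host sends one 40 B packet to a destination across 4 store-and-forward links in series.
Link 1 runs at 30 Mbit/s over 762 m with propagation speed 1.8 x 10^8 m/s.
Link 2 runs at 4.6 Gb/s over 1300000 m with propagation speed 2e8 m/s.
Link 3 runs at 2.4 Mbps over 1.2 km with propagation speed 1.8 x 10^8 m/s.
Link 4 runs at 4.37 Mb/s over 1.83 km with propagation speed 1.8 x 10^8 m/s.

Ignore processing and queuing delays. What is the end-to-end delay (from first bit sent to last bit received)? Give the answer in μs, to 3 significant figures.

L = 40 × 8 = 320 bits.
Transmission delays (L/R per hop): 10.6667, 0.0695652, 133.333, 73.2265 μs; sum = 217.296 μs.
Propagation delays (d/s per hop): 4.23333, 6500, 6.66667, 10.1667 μs; sum = 6521.07 μs.
End-to-end = 6740 μs.

6740 μs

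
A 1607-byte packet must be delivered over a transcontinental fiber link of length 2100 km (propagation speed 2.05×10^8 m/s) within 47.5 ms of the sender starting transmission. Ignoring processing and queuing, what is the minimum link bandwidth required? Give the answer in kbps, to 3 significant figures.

L = 12856 bits.
Propagation delay = 2100000 / 2.05e+08 = 10.2439 ms.
Transmission budget = 47.5 − 10.2439 = 37.2561 ms.
R ≥ L / t_tx = 12856 bits / 0.0372561 s = 345 kbps.

345 kbps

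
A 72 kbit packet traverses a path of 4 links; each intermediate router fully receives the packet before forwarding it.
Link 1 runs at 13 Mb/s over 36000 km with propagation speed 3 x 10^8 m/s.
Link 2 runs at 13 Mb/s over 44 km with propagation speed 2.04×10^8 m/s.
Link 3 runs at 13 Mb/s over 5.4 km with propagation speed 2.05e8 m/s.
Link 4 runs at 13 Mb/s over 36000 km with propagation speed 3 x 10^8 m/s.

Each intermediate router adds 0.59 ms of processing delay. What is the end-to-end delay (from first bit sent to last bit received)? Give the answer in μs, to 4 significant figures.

264200 μs

L = 72000 bits.
Transmission delay per hop = L/R = 72000/13000000 = 5538.46 μs; 4 hops → 22153.8 μs.
Propagation delays (d/s per hop): 120000, 215.686, 26.3415, 120000 μs; sum = 240242 μs.
Processing at 3 router(s): 3 × 0.59 ms = 1770 μs.
End-to-end = 264200 μs.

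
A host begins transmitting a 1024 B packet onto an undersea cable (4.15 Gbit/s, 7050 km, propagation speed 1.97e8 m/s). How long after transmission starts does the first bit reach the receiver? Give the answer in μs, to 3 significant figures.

35800 μs

First bit experiences only propagation delay: d/s = 7050000/197000000 = 35800 μs.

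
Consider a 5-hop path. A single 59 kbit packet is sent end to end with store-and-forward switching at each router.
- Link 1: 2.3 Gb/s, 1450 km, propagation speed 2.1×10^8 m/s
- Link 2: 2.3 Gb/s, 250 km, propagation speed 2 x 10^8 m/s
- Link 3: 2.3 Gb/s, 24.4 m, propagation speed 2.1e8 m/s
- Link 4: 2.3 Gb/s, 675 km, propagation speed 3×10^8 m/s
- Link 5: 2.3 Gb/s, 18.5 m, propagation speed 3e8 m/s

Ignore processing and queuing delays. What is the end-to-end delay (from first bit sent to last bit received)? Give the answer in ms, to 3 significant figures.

10.5 ms

L = 59000 bits.
Transmission delay per hop = L/R = 59000/2300000000 = 0.0256522 ms; 5 hops → 0.128261 ms.
Propagation delays (d/s per hop): 6.90476, 1.25, 0.00011619, 2.25, 6.16667e-05 ms; sum = 10.4049 ms.
End-to-end = 10.5 ms.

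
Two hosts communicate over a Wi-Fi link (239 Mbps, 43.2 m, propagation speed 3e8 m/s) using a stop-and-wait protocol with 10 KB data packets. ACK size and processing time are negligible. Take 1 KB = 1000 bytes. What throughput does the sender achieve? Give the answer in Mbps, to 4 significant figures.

238.8 Mbps

t_tx = L/R = 80000/239000000 = 0.000334728 s.
t_prop = 43.2/300000000 = 1.44e-07 s; RTT = 2.88e-07 s.
Cycle = t_tx + RTT = 0.000335016 s.
Throughput = L / cycle = 80000 / 0.000335016 = 238.8 Mbps.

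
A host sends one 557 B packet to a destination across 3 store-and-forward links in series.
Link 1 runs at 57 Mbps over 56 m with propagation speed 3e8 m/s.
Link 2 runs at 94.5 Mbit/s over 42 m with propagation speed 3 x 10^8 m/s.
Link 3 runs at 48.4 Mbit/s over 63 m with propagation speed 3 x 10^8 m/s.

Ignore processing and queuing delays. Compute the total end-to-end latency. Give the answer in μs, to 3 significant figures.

218 μs

L = 557 × 8 = 4456 bits.
Transmission delays (L/R per hop): 78.1754, 47.1534, 92.0661 μs; sum = 217.395 μs.
Propagation delays (d/s per hop): 0.186667, 0.14, 0.21 μs; sum = 0.536667 μs.
End-to-end = 218 μs.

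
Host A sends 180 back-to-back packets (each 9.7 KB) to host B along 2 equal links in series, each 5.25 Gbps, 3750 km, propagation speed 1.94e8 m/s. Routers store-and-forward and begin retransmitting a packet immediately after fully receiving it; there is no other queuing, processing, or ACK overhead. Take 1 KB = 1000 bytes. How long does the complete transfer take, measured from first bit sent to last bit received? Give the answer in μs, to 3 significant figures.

Per-hop transmission t_tx = L/R = 77600/5250000000 = 14.781 μs.
Per-hop propagation t_prop = 3750000/194000000 = 19329.9 μs.
Pipeline fill: first packet needs 2·t_tx to clear all hops; remaining 179 packets each add one t_tx.
Total = (2+180-1)·t_tx + 2·t_prop = 181·14.781 + 2·19329.9 = 41300 μs.

41300 μs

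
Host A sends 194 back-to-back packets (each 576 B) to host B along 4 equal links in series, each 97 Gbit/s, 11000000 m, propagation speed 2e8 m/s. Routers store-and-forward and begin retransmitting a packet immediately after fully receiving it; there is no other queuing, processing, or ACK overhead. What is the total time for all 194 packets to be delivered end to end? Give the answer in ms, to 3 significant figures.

220 ms

Per-hop transmission t_tx = L/R = 4608/97000000000 = 4.75052e-05 ms.
Per-hop propagation t_prop = 11000000/200000000 = 55 ms.
Pipeline fill: first packet needs 4·t_tx to clear all hops; remaining 193 packets each add one t_tx.
Total = (4+194-1)·t_tx + 4·t_prop = 197·4.75052e-05 + 4·55 = 220 ms.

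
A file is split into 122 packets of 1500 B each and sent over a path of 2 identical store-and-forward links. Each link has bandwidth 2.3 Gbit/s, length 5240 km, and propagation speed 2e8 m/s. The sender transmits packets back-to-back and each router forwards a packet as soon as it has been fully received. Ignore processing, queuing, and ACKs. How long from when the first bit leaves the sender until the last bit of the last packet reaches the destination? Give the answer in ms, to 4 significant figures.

Per-hop transmission t_tx = L/R = 12000/2300000000 = 0.00521739 ms.
Per-hop propagation t_prop = 5240000/200000000 = 26.2 ms.
Pipeline fill: first packet needs 2·t_tx to clear all hops; remaining 121 packets each add one t_tx.
Total = (2+122-1)·t_tx + 2·t_prop = 123·0.00521739 + 2·26.2 = 53.04 ms.

53.04 ms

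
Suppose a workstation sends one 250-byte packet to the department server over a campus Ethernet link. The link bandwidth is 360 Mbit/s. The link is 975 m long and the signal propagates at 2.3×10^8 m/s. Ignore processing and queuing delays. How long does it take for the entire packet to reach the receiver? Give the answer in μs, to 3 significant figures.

L = 250 × 8 = 2000 bits.
Transmission delay = L/R = 2000 / 360000000 = 5.55556 μs.
Propagation delay = d/s = 975 m / 2.3e+08 m/s = 4.23913 μs.
Total = 9.79 μs.

9.79 μs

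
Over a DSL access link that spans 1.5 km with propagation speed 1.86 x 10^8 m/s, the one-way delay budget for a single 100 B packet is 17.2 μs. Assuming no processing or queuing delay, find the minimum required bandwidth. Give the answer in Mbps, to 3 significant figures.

L = 800 bits.
Propagation delay = 1500 / 186000000 = 8.06452 μs.
Transmission budget = 17.2 − 8.06452 = 9.13548 μs.
R ≥ L / t_tx = 800 bits / 9.13548e-06 s = 87.6 Mbps.

87.6 Mbps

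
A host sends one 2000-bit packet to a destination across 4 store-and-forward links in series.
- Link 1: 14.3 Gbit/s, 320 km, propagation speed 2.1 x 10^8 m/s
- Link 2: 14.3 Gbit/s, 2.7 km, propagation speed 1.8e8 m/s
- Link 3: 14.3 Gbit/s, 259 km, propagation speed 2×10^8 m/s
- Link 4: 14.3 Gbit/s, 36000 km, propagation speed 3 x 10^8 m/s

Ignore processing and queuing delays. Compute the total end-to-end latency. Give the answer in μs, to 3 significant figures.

Transmission delay per hop = L/R = 2000/14300000000 = 0.13986 μs; 4 hops → 0.559441 μs.
Propagation delays (d/s per hop): 1523.81, 15, 1295, 120000 μs; sum = 122834 μs.
End-to-end = 123000 μs.

123000 μs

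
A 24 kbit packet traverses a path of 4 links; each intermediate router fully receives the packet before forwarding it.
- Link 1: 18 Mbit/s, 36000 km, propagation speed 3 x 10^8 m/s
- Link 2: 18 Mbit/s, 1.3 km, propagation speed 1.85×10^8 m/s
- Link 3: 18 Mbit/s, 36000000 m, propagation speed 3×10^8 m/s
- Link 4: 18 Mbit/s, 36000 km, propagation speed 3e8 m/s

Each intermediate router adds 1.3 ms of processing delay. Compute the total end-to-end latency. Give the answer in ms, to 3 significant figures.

369 ms

L = 24000 bits.
Transmission delay per hop = L/R = 24000/18000000 = 1.33333 ms; 4 hops → 5.33333 ms.
Propagation delays (d/s per hop): 120, 0.00702703, 120, 120 ms; sum = 360.007 ms.
Processing at 3 router(s): 3 × 1.3 ms = 3.9 ms.
End-to-end = 369 ms.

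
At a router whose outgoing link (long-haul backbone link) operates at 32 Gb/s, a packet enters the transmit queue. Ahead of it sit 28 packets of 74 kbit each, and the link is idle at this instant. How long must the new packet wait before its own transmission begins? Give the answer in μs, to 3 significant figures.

64.8 μs

Each queued packet: L/R = 74000/32000000000 = 2.3125 μs.
28 queued → 64.75 μs.
Queuing delay = 64.8 μs.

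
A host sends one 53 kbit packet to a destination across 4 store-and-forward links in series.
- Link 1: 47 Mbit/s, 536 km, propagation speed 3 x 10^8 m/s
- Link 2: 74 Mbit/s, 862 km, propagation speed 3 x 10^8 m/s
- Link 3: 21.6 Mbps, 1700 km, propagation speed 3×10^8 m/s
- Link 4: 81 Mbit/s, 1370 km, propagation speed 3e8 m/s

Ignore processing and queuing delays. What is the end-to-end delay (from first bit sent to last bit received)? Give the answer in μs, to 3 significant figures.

19800 μs

L = 53000 bits.
Transmission delays (L/R per hop): 1127.66, 716.216, 2453.7, 654.321 μs; sum = 4951.9 μs.
Propagation delays (d/s per hop): 1786.67, 2873.33, 5666.67, 4566.67 μs; sum = 14893.3 μs.
End-to-end = 19800 μs.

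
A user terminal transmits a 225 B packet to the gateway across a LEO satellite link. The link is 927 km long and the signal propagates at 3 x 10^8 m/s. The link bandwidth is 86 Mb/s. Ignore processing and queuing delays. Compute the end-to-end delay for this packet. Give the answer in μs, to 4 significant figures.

L = 225 × 8 = 1800 bits.
Transmission delay = L/R = 1800 / 86000000 = 20.9302 μs.
Propagation delay = d/s = 927000 m / 300000000 m/s = 3090 μs.
Total = 3111 μs.

3111 μs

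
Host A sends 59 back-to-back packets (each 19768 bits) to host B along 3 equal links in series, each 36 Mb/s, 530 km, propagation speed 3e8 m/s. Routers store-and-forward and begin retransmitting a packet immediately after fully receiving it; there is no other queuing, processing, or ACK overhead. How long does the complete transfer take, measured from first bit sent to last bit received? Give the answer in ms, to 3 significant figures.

Per-hop transmission t_tx = L/R = 19768/36000000 = 0.549111 ms.
Per-hop propagation t_prop = 530000/300000000 = 1.76667 ms.
Pipeline fill: first packet needs 3·t_tx to clear all hops; remaining 58 packets each add one t_tx.
Total = (3+59-1)·t_tx + 3·t_prop = 61·0.549111 + 3·1.76667 = 38.8 ms.

38.8 ms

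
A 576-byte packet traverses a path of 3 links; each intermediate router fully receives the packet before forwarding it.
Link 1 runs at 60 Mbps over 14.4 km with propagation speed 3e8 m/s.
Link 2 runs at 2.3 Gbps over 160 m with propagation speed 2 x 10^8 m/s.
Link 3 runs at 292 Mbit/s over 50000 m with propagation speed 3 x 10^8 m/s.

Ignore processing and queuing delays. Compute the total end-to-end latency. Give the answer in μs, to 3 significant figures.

310 μs

L = 576 × 8 = 4608 bits.
Transmission delays (L/R per hop): 76.8, 2.00348, 15.7808 μs; sum = 94.5843 μs.
Propagation delays (d/s per hop): 48, 0.8, 166.667 μs; sum = 215.467 μs.
End-to-end = 310 μs.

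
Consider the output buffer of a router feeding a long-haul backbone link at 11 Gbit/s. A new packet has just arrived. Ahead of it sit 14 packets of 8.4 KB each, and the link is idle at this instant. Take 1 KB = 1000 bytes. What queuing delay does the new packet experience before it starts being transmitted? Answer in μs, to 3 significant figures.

Each queued packet: L/R = 67200/11000000000 = 6.10909 μs.
14 queued → 85.5273 μs.
Queuing delay = 85.5 μs.

85.5 μs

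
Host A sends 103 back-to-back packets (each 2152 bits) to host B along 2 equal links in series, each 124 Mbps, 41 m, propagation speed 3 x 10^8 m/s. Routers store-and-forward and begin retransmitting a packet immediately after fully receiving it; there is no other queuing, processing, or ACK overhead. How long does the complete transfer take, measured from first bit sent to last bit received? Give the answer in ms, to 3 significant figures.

Per-hop transmission t_tx = L/R = 2152/124000000 = 0.0173548 ms.
Per-hop propagation t_prop = 41/300000000 = 0.000136667 ms.
Pipeline fill: first packet needs 2·t_tx to clear all hops; remaining 102 packets each add one t_tx.
Total = (2+103-1)·t_tx + 2·t_prop = 104·0.0173548 + 2·0.000136667 = 1.81 ms.

1.81 ms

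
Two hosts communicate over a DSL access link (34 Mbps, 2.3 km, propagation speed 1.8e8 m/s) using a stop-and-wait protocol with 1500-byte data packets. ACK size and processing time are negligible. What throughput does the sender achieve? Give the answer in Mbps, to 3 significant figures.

31.7 Mbps

t_tx = L/R = 12000/34000000 = 0.000352941 s.
t_prop = 2300/180000000 = 1.27778e-05 s; RTT = 2.55556e-05 s.
Cycle = t_tx + RTT = 0.000378497 s.
Throughput = L / cycle = 12000 / 0.000378497 = 31.7 Mbps.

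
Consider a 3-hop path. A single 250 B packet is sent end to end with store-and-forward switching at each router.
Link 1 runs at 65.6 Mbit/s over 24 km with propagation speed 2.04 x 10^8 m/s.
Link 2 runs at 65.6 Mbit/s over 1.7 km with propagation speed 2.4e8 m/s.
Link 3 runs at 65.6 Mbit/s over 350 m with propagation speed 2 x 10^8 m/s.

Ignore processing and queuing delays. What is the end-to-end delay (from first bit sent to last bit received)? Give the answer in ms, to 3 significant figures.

L = 250 × 8 = 2000 bits.
Transmission delay per hop = L/R = 2000/6.56e+07 = 0.0304878 ms; 3 hops → 0.0914634 ms.
Propagation delays (d/s per hop): 0.117647, 0.00708333, 0.00175 ms; sum = 0.12648 ms.
End-to-end = 0.218 ms.

0.218 ms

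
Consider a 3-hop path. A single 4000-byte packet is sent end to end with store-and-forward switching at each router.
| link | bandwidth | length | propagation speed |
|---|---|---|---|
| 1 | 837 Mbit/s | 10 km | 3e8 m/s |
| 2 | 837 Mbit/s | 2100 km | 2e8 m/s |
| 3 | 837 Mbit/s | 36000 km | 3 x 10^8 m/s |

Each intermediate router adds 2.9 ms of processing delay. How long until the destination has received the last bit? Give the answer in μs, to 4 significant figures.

L = 4000 × 8 = 32000 bits.
Transmission delay per hop = L/R = 32000/837000000 = 38.2318 μs; 3 hops → 114.695 μs.
Propagation delays (d/s per hop): 33.3333, 10500, 120000 μs; sum = 130533 μs.
Processing at 2 router(s): 2 × 2.9 ms = 5800 μs.
End-to-end = 136400 μs.

136400 μs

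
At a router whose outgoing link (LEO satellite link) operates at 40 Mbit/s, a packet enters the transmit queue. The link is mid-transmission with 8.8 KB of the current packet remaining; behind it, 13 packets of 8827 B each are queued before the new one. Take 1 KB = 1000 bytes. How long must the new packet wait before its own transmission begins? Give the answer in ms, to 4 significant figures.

24.71 ms

Each queued packet: L/R = 70616/40000000 = 1.7654 ms.
13 queued → 22.9502 ms.
Plus remaining 70400 bits of current packet: 1.76 ms.
Queuing delay = 24.71 ms.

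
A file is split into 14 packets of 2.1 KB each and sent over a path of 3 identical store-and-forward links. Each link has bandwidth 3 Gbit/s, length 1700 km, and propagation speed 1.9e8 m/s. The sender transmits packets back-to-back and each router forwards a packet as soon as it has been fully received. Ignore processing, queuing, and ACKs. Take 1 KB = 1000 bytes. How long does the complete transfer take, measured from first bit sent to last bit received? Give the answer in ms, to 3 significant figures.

26.9 ms

Per-hop transmission t_tx = L/R = 16800/3000000000 = 0.0056 ms.
Per-hop propagation t_prop = 1700000/190000000 = 8.94737 ms.
Pipeline fill: first packet needs 3·t_tx to clear all hops; remaining 13 packets each add one t_tx.
Total = (3+14-1)·t_tx + 3·t_prop = 16·0.0056 + 3·8.94737 = 26.9 ms.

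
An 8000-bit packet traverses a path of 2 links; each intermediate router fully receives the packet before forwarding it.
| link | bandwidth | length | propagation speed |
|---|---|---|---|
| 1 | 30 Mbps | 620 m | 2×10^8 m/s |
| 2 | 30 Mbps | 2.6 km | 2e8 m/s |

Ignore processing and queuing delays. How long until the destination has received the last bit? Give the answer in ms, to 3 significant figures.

Transmission delay per hop = L/R = 8000/30000000 = 0.266667 ms; 2 hops → 0.533333 ms.
Propagation delays (d/s per hop): 0.0031, 0.013 ms; sum = 0.0161 ms.
End-to-end = 0.549 ms.

0.549 ms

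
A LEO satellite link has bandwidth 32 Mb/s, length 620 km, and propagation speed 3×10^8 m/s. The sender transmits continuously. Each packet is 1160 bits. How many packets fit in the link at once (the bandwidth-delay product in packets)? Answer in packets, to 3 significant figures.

Propagation delay = 620000 / 300000000 = 0.00206667 s.
BDP = R × t_prop = 32000000 × 0.00206667 = 66133.3 bits.
In packets of 1160 bits: 57.0 packets.

57.0 packets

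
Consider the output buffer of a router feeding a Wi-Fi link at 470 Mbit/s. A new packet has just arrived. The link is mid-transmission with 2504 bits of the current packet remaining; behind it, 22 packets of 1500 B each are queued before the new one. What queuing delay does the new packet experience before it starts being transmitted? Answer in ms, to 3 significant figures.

Each queued packet: L/R = 12000/470000000 = 0.0255319 ms.
22 queued → 0.561702 ms.
Plus remaining 2504 bits of current packet: 0.00532766 ms.
Queuing delay = 0.567 ms.

0.567 ms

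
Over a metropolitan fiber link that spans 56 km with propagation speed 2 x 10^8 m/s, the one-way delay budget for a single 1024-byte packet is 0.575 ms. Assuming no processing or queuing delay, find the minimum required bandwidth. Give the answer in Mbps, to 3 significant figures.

L = 8192 bits.
Propagation delay = 56000 / 200000000 = 0.28 ms.
Transmission budget = 0.575 − 0.28 = 0.295 ms.
R ≥ L / t_tx = 8192 bits / 0.000295 s = 27.8 Mbps.

27.8 Mbps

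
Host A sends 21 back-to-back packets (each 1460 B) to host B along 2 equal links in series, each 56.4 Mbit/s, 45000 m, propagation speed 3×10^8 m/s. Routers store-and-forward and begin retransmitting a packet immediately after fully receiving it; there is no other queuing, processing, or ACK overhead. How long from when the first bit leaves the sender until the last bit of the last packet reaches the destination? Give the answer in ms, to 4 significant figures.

Per-hop transmission t_tx = L/R = 11680/56400000 = 0.207092 ms.
Per-hop propagation t_prop = 45000/300000000 = 0.15 ms.
Pipeline fill: first packet needs 2·t_tx to clear all hops; remaining 20 packets each add one t_tx.
Total = (2+21-1)·t_tx + 2·t_prop = 22·0.207092 + 2·0.15 = 4.856 ms.

4.856 ms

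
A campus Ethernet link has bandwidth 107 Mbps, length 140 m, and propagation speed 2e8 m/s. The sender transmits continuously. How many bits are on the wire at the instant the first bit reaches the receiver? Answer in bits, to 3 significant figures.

74.9 bits

Propagation delay = 140 / 200000000 = 7e-07 s.
BDP = R × t_prop = 107000000 × 7e-07 = 74.9 bits.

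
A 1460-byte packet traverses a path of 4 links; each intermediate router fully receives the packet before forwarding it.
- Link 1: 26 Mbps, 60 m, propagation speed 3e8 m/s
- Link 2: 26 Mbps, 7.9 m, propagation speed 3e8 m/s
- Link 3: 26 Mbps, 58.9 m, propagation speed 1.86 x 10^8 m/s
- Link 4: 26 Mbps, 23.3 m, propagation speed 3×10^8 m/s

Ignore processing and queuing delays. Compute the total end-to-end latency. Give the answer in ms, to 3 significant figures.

L = 1460 × 8 = 11680 bits.
Transmission delay per hop = L/R = 11680/26000000 = 0.449231 ms; 4 hops → 1.79692 ms.
Propagation delays (d/s per hop): 0.0002, 2.63333e-05, 0.000316667, 7.76667e-05 ms; sum = 0.000620667 ms.
End-to-end = 1.80 ms.

1.80 ms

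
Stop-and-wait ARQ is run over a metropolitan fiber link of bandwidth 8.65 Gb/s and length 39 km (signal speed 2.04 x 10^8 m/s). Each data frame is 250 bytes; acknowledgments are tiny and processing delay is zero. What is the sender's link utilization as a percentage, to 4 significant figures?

0.06043 %

t_tx = L/R = 2000/8650000000 = 2.31214e-07 s.
t_prop = 39000/204000000 = 0.000191176 s; RTT = 0.000382353 s.
Cycle = t_tx + RTT = 0.000382584 s.
Utilization = t_tx / cycle = 2.31214e-07/0.000382584 = 0.06043 %.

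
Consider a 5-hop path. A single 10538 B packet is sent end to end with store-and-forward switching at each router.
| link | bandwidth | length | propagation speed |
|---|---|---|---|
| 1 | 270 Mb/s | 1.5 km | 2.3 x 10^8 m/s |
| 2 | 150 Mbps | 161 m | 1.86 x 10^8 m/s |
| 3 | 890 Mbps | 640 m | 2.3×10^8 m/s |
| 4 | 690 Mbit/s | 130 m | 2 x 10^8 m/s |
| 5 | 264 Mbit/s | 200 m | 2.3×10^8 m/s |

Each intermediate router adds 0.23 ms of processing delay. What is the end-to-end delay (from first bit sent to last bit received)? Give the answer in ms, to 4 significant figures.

L = 10538 × 8 = 84304 bits.
Transmission delays (L/R per hop): 0.312237, 0.562027, 0.0947236, 0.12218, 0.319333 ms; sum = 1.4105 ms.
Propagation delays (d/s per hop): 0.00652174, 0.000865591, 0.00278261, 0.00065, 0.000869565 ms; sum = 0.0116895 ms.
Processing at 4 router(s): 4 × 0.23 ms = 0.92 ms.
End-to-end = 2.342 ms.

2.342 ms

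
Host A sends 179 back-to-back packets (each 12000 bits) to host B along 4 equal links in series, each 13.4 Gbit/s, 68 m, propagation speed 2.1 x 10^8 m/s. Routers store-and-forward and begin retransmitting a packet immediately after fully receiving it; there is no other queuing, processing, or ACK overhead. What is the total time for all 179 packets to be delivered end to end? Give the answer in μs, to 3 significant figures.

164 μs

Per-hop transmission t_tx = L/R = 12000/13400000000 = 0.895522 μs.
Per-hop propagation t_prop = 68/210000000 = 0.32381 μs.
Pipeline fill: first packet needs 4·t_tx to clear all hops; remaining 178 packets each add one t_tx.
Total = (4+179-1)·t_tx + 4·t_prop = 182·0.895522 + 4·0.32381 = 164 μs.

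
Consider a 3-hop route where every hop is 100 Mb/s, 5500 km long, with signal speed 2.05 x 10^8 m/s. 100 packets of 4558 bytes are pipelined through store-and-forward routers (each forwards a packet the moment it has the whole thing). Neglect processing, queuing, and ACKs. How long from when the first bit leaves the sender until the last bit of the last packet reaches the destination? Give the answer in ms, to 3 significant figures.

Per-hop transmission t_tx = L/R = 36464/100000000 = 0.36464 ms.
Per-hop propagation t_prop = 5500000/2.05e+08 = 26.8293 ms.
Pipeline fill: first packet needs 3·t_tx to clear all hops; remaining 99 packets each add one t_tx.
Total = (3+100-1)·t_tx + 3·t_prop = 102·0.36464 + 3·26.8293 = 118 ms.

118 ms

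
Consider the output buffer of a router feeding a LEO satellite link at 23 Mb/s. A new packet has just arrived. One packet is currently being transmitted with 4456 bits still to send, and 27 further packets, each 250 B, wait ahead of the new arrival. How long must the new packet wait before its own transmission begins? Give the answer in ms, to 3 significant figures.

2.54 ms

Each queued packet: L/R = 2000/23000000 = 0.0869565 ms.
27 queued → 2.34783 ms.
Plus remaining 4456 bits of current packet: 0.193739 ms.
Queuing delay = 2.54 ms.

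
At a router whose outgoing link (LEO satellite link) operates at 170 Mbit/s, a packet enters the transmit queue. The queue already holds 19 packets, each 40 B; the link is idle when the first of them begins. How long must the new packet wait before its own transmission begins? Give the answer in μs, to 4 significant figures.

35.76 μs

Each queued packet: L/R = 320/170000000 = 1.88235 μs.
19 queued → 35.7647 μs.
Queuing delay = 35.76 μs.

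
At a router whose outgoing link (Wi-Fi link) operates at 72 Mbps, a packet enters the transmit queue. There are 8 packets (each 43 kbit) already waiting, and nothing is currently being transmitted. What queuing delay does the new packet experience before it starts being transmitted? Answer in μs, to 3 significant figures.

4780 μs

Each queued packet: L/R = 43000/72000000 = 597.222 μs.
8 queued → 4777.78 μs.
Queuing delay = 4780 μs.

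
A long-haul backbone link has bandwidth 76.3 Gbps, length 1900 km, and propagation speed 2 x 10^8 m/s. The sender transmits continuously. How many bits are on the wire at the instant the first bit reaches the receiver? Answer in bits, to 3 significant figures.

725000000 bits

Propagation delay = 1900000 / 200000000 = 0.0095 s.
BDP = R × t_prop = 76300000000 × 0.0095 = 724850000 bits.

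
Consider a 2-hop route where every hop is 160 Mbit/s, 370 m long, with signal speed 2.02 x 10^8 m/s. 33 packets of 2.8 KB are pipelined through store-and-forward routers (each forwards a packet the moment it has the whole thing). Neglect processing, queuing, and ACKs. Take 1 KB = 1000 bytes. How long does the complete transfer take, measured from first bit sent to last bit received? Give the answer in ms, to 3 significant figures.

4.76 ms

Per-hop transmission t_tx = L/R = 22400/160000000 = 0.14 ms.
Per-hop propagation t_prop = 370/202000000 = 0.00183168 ms.
Pipeline fill: first packet needs 2·t_tx to clear all hops; remaining 32 packets each add one t_tx.
Total = (2+33-1)·t_tx + 2·t_prop = 34·0.14 + 2·0.00183168 = 4.76 ms.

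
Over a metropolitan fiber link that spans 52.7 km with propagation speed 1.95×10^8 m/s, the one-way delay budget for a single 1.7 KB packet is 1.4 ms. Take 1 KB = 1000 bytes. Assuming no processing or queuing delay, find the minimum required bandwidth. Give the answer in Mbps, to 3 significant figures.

L = 13600 bits.
Propagation delay = 52700 / 195000000 = 0.270256 ms.
Transmission budget = 1.4 − 0.270256 = 1.12974 ms.
R ≥ L / t_tx = 13600 bits / 0.00112974 s = 12.0 Mbps.

12.0 Mbps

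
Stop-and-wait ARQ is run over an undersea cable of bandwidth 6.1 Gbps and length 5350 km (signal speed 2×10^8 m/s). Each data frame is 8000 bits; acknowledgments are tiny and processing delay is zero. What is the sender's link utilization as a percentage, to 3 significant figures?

t_tx = L/R = 8000/6100000000 = 1.31148e-06 s.
t_prop = 5350000/200000000 = 0.02675 s; RTT = 0.0535 s.
Cycle = t_tx + RTT = 0.0535013 s.
Utilization = t_tx / cycle = 1.31148e-06/0.0535013 = 0.00245 %.

0.00245 %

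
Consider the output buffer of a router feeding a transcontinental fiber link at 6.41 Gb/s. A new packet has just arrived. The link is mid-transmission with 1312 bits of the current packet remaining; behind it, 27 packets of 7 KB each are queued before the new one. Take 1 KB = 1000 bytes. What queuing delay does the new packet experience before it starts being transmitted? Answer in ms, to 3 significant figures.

Each queued packet: L/R = 56000/6410000000 = 0.00873635 ms.
27 queued → 0.235881 ms.
Plus remaining 1312 bits of current packet: 0.00020468 ms.
Queuing delay = 0.236 ms.

0.236 ms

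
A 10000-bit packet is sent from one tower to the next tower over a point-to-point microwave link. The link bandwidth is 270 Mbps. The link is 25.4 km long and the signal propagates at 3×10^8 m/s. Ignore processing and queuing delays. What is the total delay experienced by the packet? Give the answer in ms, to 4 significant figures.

0.1217 ms

Transmission delay = L/R = 10000 / 270000000 = 0.037037 ms.
Propagation delay = d/s = 25400 m / 300000000 m/s = 0.0846667 ms.
Total = 0.1217 ms.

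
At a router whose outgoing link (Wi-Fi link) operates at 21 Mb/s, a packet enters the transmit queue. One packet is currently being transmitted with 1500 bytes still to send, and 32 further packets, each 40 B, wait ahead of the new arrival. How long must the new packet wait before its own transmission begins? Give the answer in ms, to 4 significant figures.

Each queued packet: L/R = 320/21000000 = 0.0152381 ms.
32 queued → 0.487619 ms.
Plus remaining 12000 bits of current packet: 0.571429 ms.
Queuing delay = 1.059 ms.

1.059 ms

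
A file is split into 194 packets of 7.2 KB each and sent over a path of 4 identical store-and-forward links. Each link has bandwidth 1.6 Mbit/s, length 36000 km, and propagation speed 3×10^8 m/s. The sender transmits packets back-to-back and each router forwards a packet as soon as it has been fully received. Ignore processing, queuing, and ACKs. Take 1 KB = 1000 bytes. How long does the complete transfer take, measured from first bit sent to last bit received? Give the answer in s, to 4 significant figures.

7.572 s

Per-hop transmission t_tx = L/R = 57600/1600000 = 0.036 s.
Per-hop propagation t_prop = 36000000/300000000 = 0.12 s.
Pipeline fill: first packet needs 4·t_tx to clear all hops; remaining 193 packets each add one t_tx.
Total = (4+194-1)·t_tx + 4·t_prop = 197·0.036 + 4·0.12 = 7.572 s.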